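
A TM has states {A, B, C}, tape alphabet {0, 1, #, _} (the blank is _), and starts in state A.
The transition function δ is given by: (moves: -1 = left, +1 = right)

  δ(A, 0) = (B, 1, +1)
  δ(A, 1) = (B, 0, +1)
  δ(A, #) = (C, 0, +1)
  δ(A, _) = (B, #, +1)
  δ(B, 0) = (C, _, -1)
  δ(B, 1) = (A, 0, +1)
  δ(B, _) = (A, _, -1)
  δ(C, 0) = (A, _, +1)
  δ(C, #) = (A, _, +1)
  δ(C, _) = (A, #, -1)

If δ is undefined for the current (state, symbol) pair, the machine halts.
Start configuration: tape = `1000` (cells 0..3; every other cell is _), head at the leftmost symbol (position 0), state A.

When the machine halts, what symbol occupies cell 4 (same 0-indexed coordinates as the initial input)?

state=A head=0 tape=[1]000_   (A,1)→(B,0,+1)
state=B head=1 tape=0[0]00_   (B,0)→(C,_,-1)
state=C head=0 tape=[0]_00_   (C,0)→(A,_,+1)
state=A head=1 tape=_[_]00_   (A,_)→(B,#,+1)
state=B head=2 tape=_#[0]0_   (B,0)→(C,_,-1)
state=C head=1 tape=_[#]_0_   (C,#)→(A,_,+1)
state=A head=2 tape=__[_]0_   (A,_)→(B,#,+1)
state=B head=3 tape=__#[0]_   (B,0)→(C,_,-1)
state=C head=2 tape=__[#]__   (C,#)→(A,_,+1)
state=A head=3 tape=___[_]_   (A,_)→(B,#,+1)
state=B head=4 tape=___#[_]   (B,_)→(A,_,-1)
state=A head=3 tape=___[#]_   (A,#)→(C,0,+1)
state=C head=4 tape=___0[_]   (C,_)→(A,#,-1)
state=A head=3 tape=___[0]#   (A,0)→(B,1,+1)
state=B head=4 tape=___1[#]
Cell 4 holds # when M halts.

#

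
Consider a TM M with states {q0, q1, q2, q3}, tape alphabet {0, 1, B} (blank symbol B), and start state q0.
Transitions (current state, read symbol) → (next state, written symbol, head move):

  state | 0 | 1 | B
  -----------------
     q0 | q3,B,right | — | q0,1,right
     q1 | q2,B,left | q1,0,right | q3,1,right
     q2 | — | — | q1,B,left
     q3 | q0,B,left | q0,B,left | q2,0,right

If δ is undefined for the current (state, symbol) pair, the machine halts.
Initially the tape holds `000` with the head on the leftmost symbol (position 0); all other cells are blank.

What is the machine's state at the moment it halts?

state=q0 head=0 tape=[0]00BB   (q0,0)→(q3,B,right)
state=q3 head=1 tape=B[0]0BB   (q3,0)→(q0,B,left)
state=q0 head=0 tape=[B]B0BB   (q0,B)→(q0,1,right)
state=q0 head=1 tape=1[B]0BB   (q0,B)→(q0,1,right)
state=q0 head=2 tape=11[0]BB   (q0,0)→(q3,B,right)
state=q3 head=3 tape=11B[B]B   (q3,B)→(q2,0,right)
state=q2 head=4 tape=11B0[B]   (q2,B)→(q1,B,left)
state=q1 head=3 tape=11B[0]B   (q1,0)→(q2,B,left)
state=q2 head=2 tape=11[B]BB   (q2,B)→(q1,B,left)
state=q1 head=1 tape=1[1]BBB   (q1,1)→(q1,0,right)
state=q1 head=2 tape=10[B]BB   (q1,B)→(q3,1,right)
state=q3 head=3 tape=101[B]B   (q3,B)→(q2,0,right)
state=q2 head=4 tape=1010[B]   (q2,B)→(q1,B,left)
state=q1 head=3 tape=101[0]B   (q1,0)→(q2,B,left)
state=q2 head=2 tape=10[1]BB
No transition is defined for (q2, 1); M halts in state q2.

q2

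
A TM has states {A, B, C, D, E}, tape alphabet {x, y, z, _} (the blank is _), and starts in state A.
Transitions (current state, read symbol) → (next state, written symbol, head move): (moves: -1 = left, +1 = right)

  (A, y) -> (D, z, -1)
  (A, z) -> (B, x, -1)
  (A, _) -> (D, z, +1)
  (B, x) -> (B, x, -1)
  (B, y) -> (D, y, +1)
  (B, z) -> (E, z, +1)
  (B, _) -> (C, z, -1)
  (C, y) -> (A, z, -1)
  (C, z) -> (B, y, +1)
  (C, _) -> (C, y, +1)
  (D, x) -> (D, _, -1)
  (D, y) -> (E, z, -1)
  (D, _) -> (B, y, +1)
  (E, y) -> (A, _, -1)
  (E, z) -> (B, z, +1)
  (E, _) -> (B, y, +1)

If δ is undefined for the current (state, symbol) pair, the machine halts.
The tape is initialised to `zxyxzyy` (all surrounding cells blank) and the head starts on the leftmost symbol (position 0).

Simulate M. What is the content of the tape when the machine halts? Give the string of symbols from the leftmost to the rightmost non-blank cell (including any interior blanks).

A | ___[z]xyxzyy   read z → write x, move -1, go to B
B | __[_]xxyxzyy   read _ → write z, move -1, go to C
C | _[_]zxxyxzyy   read _ → write y, move +1, go to C
C | _y[z]xxyxzyy   read z → write y, move +1, go to B
B | _yy[x]xyxzyy   read x → write x, move -1, go to B
B | _y[y]xxyxzyy   read y → write y, move +1, go to D
D | _yy[x]xyxzyy   read x → write _, move -1, go to D
D | _y[y]_xyxzyy   read y → write z, move -1, go to E
E | _[y]z_xyxzyy   read y → write _, move -1, go to A
A | [_]_z_xyxzyy   read _ → write z, move +1, go to D
D | z[_]z_xyxzyy   read _ → write y, move +1, go to B
B | zy[z]_xyxzyy   read z → write z, move +1, go to E
E | zyz[_]xyxzyy   read _ → write y, move +1, go to B
B | zyzy[x]yxzyy   read x → write x, move -1, go to B
B | zyz[y]xyxzyy   read y → write y, move +1, go to D
D | zyzy[x]yxzyy   read x → write _, move -1, go to D
D | zyz[y]_yxzyy   read y → write z, move -1, go to E
E | zy[z]z_yxzyy   read z → write z, move +1, go to B
B | zyz[z]_yxzyy   read z → write z, move +1, go to E
E | zyzz[_]yxzyy   read _ → write y, move +1, go to B
B | zyzzy[y]xzyy   read y → write y, move +1, go to D
D | zyzzyy[x]zyy   read x → write _, move -1, go to D
D | zyzzy[y]_zyy   read y → write z, move -1, go to E
E | zyzz[y]z_zyy   read y → write _, move -1, go to A
A | zyz[z]_z_zyy   read z → write x, move -1, go to B
B | zy[z]x_z_zyy   read z → write z, move +1, go to E
E | zyz[x]_z_zyy
The non-blank tape span at halt is zyzx_z_zyy.

zyzx_z_zyy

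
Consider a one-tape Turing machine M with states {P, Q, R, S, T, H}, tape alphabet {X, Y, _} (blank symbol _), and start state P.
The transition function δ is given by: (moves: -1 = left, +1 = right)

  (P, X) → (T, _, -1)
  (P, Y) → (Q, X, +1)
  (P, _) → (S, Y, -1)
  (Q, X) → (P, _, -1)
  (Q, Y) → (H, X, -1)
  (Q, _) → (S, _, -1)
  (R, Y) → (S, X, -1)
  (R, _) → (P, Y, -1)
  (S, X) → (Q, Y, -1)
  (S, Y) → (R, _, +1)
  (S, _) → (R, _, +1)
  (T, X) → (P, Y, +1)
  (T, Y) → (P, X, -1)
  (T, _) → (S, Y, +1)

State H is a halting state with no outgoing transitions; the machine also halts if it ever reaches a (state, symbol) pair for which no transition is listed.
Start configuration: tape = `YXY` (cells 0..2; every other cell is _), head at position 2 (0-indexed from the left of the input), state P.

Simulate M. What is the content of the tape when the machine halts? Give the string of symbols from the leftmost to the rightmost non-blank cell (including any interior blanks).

P | ___YX[Y]_   read Y → write X, move +1, go to Q
Q | ___YXX[_]   read _ → write _, move -1, go to S
S | ___YX[X]_   read X → write Y, move -1, go to Q
Q | ___Y[X]Y_   read X → write _, move -1, go to P
P | ___[Y]_Y_   read Y → write X, move +1, go to Q
Q | ___X[_]Y_   read _ → write _, move -1, go to S
S | ___[X]_Y_   read X → write Y, move -1, go to Q
Q | __[_]Y_Y_   read _ → write _, move -1, go to S
S | _[_]_Y_Y_   read _ → write _, move +1, go to R
R | __[_]Y_Y_   read _ → write Y, move -1, go to P
P | _[_]YY_Y_   read _ → write Y, move -1, go to S
S | [_]YYY_Y_   read _ → write _, move +1, go to R
R | _[Y]YY_Y_   read Y → write X, move -1, go to S
S | [_]XYY_Y_   read _ → write _, move +1, go to R
R | _[X]YY_Y_
The non-blank tape span at halt is XYY_Y.

XYY_Y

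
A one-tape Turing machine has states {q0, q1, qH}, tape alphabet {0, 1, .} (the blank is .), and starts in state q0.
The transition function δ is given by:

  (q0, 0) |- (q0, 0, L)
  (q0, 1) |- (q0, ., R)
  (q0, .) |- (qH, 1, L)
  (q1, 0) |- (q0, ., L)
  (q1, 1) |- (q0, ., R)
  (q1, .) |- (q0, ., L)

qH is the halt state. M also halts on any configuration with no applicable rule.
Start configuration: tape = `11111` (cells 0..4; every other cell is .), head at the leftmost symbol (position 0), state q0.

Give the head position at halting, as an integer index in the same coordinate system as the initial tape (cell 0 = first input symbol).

state=q0 head=0 tape=[1]1111.   (q0,1)→(q0,.,R)
state=q0 head=1 tape=.[1]111.   (q0,1)→(q0,.,R)
state=q0 head=2 tape=..[1]11.   (q0,1)→(q0,.,R)
state=q0 head=3 tape=...[1]1.   (q0,1)→(q0,.,R)
state=q0 head=4 tape=....[1].   (q0,1)→(q0,.,R)
state=q0 head=5 tape=.....[.]   (q0,.)→(qH,1,L)
state=qH head=4 tape=....[.]1
At halt the head is at cell 4.

4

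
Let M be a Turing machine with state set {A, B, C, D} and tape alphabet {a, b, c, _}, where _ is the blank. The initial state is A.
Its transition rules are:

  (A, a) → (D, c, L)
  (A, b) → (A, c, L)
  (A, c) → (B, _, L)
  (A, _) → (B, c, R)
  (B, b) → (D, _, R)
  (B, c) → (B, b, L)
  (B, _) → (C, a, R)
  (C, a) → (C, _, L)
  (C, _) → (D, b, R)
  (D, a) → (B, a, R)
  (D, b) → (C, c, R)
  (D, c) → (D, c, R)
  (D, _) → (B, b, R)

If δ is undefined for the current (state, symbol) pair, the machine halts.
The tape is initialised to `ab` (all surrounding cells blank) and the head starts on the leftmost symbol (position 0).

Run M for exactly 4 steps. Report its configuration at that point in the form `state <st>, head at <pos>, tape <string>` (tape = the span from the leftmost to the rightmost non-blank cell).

state=A head=0 tape=_[a]b   (A,a)→(D,c,L)
state=D head=-1 tape=[_]cb   (D,_)→(B,b,R)
state=B head=0 tape=b[c]b   (B,c)→(B,b,L)
state=B head=-1 tape=[b]bb   (B,b)→(D,_,R)
state=D head=0 tape=_[b]b
After 4 steps: state D, head at 0, tape bb.

state D, head at 0, tape bb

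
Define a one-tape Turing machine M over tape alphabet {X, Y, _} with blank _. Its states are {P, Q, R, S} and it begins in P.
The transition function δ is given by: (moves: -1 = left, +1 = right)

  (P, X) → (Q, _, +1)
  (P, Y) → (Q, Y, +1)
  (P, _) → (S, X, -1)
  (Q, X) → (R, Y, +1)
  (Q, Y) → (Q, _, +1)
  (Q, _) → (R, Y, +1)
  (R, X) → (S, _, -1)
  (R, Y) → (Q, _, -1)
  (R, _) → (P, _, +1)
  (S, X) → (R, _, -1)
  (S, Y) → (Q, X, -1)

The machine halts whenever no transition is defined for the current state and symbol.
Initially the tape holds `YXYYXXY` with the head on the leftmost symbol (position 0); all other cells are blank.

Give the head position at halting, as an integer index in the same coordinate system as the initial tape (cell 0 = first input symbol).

2

P | [Y]XYYXXY   read Y → write Y, move +1, go to Q
Q | Y[X]YYXXY   read X → write Y, move +1, go to R
R | YY[Y]YXXY   read Y → write _, move -1, go to Q
Q | Y[Y]_YXXY   read Y → write _, move +1, go to Q
Q | Y_[_]YXXY   read _ → write Y, move +1, go to R
R | Y_Y[Y]XXY   read Y → write _, move -1, go to Q
Q | Y_[Y]_XXY   read Y → write _, move +1, go to Q
Q | Y__[_]XXY   read _ → write Y, move +1, go to R
R | Y__Y[X]XY   read X → write _, move -1, go to S
S | Y__[Y]_XY   read Y → write X, move -1, go to Q
Q | Y_[_]X_XY   read _ → write Y, move +1, go to R
R | Y_Y[X]_XY   read X → write _, move -1, go to S
S | Y_[Y]__XY   read Y → write X, move -1, go to Q
Q | Y[_]X__XY   read _ → write Y, move +1, go to R
R | YY[X]__XY   read X → write _, move -1, go to S
S | Y[Y]___XY   read Y → write X, move -1, go to Q
Q | [Y]X___XY   read Y → write _, move +1, go to Q
Q | _[X]___XY   read X → write Y, move +1, go to R
R | _Y[_]__XY   read _ → write _, move +1, go to P
P | _Y_[_]_XY   read _ → write X, move -1, go to S
S | _Y[_]X_XY
At halt the head is at cell 2.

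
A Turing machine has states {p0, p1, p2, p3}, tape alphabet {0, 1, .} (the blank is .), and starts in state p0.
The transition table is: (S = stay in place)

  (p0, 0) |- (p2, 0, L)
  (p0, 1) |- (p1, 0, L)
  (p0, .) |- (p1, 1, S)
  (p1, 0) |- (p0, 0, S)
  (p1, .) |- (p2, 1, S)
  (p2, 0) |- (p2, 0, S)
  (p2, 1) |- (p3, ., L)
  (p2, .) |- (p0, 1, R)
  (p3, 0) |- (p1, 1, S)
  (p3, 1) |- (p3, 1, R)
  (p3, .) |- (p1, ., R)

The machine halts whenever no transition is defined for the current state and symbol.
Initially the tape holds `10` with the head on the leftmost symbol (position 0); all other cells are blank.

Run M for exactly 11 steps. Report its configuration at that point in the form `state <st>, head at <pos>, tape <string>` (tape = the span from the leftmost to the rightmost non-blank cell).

p0 | ..[1]0   read 1 → write 0, move L, go to p1
p1 | .[.]00   read . → write 1, move S, go to p2
p2 | .[1]00   read 1 → write ., move L, go to p3
p3 | [.].00   read . → write ., move R, go to p1
p1 | .[.]00   read . → write 1, move S, go to p2
p2 | .[1]00   read 1 → write ., move L, go to p3
p3 | [.].00   read . → write ., move R, go to p1
p1 | .[.]00   read . → write 1, move S, go to p2
p2 | .[1]00   read 1 → write ., move L, go to p3
p3 | [.].00   read . → write ., move R, go to p1
p1 | .[.]00   read . → write 1, move S, go to p2
p2 | .[1]00
After 11 steps: state p2, head at -1, tape 100.

state p2, head at -1, tape 100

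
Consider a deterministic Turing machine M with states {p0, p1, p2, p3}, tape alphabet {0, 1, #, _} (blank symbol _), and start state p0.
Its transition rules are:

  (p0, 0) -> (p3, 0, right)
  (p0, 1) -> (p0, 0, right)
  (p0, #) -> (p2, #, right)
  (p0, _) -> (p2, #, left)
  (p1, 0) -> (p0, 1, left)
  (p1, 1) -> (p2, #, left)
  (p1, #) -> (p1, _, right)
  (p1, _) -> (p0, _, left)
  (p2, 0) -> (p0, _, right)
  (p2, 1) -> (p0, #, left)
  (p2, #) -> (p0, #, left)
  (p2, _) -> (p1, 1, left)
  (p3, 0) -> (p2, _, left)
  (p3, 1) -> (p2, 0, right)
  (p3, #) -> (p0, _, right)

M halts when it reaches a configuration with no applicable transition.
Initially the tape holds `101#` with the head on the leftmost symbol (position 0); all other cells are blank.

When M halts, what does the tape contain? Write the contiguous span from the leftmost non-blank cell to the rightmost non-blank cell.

000_1#

p0 | [1]01#__   read 1 → write 0, move right, go to p0
p0 | 0[0]1#__   read 0 → write 0, move right, go to p3
p3 | 00[1]#__   read 1 → write 0, move right, go to p2
p2 | 000[#]__   read # → write #, move left, go to p0
p0 | 00[0]#__   read 0 → write 0, move right, go to p3
p3 | 000[#]__   read # → write _, move right, go to p0
p0 | 000_[_]_   read _ → write #, move left, go to p2
p2 | 000[_]#_   read _ → write 1, move left, go to p1
p1 | 00[0]1#_   read 0 → write 1, move left, go to p0
p0 | 0[0]11#_   read 0 → write 0, move right, go to p3
p3 | 00[1]1#_   read 1 → write 0, move right, go to p2
p2 | 000[1]#_   read 1 → write #, move left, go to p0
p0 | 00[0]##_   read 0 → write 0, move right, go to p3
p3 | 000[#]#_   read # → write _, move right, go to p0
p0 | 000_[#]_   read # → write #, move right, go to p2
p2 | 000_#[_]   read _ → write 1, move left, go to p1
p1 | 000_[#]1   read # → write _, move right, go to p1
p1 | 000__[1]   read 1 → write #, move left, go to p2
p2 | 000_[_]#   read _ → write 1, move left, go to p1
p1 | 000[_]1#   read _ → write _, move left, go to p0
p0 | 00[0]_1#   read 0 → write 0, move right, go to p3
p3 | 000[_]1#
The non-blank tape span at halt is 000_1#.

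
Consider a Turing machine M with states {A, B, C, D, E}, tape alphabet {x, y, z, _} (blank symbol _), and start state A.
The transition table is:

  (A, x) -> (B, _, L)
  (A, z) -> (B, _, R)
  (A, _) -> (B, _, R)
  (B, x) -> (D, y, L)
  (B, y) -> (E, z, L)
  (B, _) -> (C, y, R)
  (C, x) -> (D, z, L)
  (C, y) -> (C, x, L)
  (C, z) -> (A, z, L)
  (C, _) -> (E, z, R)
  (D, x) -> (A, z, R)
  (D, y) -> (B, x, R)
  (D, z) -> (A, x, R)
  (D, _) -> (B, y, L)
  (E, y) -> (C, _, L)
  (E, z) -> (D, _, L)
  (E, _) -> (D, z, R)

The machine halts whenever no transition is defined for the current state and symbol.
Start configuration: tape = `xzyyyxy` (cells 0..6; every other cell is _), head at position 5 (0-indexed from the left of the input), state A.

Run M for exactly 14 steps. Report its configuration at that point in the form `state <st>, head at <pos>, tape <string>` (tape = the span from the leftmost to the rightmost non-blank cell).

state D, head at -1, tape yyyy_z_y

A | _xzyyy[x]y   read x → write _, move L, go to B
B | _xzyy[y]_y   read y → write z, move L, go to E
E | _xzy[y]z_y   read y → write _, move L, go to C
C | _xz[y]_z_y   read y → write x, move L, go to C
C | _x[z]x_z_y   read z → write z, move L, go to A
A | _[x]zx_z_y   read x → write _, move L, go to B
B | [_]_zx_z_y   read _ → write y, move R, go to C
C | y[_]zx_z_y   read _ → write z, move R, go to E
E | yz[z]x_z_y   read z → write _, move L, go to D
D | y[z]_x_z_y   read z → write x, move R, go to A
A | yx[_]x_z_y   read _ → write _, move R, go to B
B | yx_[x]_z_y   read x → write y, move L, go to D
D | yx[_]y_z_y   read _ → write y, move L, go to B
B | y[x]yy_z_y   read x → write y, move L, go to D
D | [y]yyy_z_y
After 14 steps: state D, head at -1, tape yyyy_z_y.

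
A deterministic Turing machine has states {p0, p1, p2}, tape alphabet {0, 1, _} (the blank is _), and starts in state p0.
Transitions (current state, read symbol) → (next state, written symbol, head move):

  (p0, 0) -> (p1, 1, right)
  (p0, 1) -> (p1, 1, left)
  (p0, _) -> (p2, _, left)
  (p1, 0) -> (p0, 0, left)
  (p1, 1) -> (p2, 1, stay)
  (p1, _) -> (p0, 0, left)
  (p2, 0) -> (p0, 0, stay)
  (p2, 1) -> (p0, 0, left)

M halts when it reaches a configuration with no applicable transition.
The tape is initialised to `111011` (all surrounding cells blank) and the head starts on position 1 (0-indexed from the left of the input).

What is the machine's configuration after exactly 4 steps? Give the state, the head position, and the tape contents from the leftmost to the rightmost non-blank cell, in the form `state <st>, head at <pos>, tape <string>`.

state p2, head at -2, tape 011011

state=p0 head=1 tape=__1[1]1011   (p0,1)→(p1,1,left)
state=p1 head=0 tape=__[1]11011   (p1,1)→(p2,1,stay)
state=p2 head=0 tape=__[1]11011   (p2,1)→(p0,0,left)
state=p0 head=-1 tape=_[_]011011   (p0,_)→(p2,_,left)
state=p2 head=-2 tape=[_]_011011
After 4 steps: state p2, head at -2, tape 011011.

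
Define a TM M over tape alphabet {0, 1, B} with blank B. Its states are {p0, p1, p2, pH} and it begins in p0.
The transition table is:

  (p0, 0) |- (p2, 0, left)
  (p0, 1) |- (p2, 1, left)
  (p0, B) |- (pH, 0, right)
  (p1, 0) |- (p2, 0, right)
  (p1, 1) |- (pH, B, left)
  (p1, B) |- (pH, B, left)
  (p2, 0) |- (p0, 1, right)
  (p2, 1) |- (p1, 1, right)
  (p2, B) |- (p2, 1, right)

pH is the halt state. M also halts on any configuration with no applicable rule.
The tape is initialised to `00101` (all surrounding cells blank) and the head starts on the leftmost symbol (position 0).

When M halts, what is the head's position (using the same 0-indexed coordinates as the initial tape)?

p0 | B[0]0101B   read 0 → write 0, move left, go to p2
p2 | [B]00101B   read B → write 1, move right, go to p2
p2 | 1[0]0101B   read 0 → write 1, move right, go to p0
p0 | 11[0]101B   read 0 → write 0, move left, go to p2
p2 | 1[1]0101B   read 1 → write 1, move right, go to p1
p1 | 11[0]101B   read 0 → write 0, move right, go to p2
p2 | 110[1]01B   read 1 → write 1, move right, go to p1
p1 | 1101[0]1B   read 0 → write 0, move right, go to p2
p2 | 11010[1]B   read 1 → write 1, move right, go to p1
p1 | 110101[B]   read B → write B, move left, go to pH
pH | 11010[1]B
At halt the head is at cell 4.

4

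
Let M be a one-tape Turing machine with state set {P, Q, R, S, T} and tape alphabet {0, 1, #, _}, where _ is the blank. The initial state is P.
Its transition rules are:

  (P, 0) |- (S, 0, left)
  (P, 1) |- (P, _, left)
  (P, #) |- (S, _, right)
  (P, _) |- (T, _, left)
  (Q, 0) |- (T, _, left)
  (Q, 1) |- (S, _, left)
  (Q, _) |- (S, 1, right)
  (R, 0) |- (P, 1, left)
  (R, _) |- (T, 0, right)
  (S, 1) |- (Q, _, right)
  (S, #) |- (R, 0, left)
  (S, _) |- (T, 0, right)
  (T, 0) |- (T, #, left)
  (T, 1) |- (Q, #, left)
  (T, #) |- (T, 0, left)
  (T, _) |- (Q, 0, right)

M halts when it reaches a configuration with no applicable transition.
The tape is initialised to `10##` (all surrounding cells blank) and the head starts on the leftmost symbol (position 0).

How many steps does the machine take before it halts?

12

P | ___[1]0##   read 1 → write _, move left, go to P
P | __[_]_0##   read _ → write _, move left, go to T
T | _[_]__0##   read _ → write 0, move right, go to Q
Q | _0[_]_0##   read _ → write 1, move right, go to S
S | _01[_]0##   read _ → write 0, move right, go to T
T | _010[0]##   read 0 → write #, move left, go to T
T | _01[0]###   read 0 → write #, move left, go to T
T | _0[1]####   read 1 → write #, move left, go to Q
Q | _[0]#####   read 0 → write _, move left, go to T
T | [_]_#####   read _ → write 0, move right, go to Q
Q | 0[_]#####   read _ → write 1, move right, go to S
S | 01[#]####   read # → write 0, move left, go to R
R | 0[1]0####
M halts after 12 transitions.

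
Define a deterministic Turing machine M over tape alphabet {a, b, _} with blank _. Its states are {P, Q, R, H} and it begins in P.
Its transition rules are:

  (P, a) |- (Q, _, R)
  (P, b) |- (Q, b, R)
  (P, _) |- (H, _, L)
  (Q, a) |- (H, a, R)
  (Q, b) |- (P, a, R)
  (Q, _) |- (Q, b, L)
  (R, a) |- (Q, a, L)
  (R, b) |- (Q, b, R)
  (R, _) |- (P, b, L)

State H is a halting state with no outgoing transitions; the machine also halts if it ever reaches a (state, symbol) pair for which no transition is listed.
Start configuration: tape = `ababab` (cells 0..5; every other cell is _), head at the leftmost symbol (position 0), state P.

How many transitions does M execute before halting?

7

P | [a]babab_   read a → write _, move R, go to Q
Q | _[b]abab_   read b → write a, move R, go to P
P | _a[a]bab_   read a → write _, move R, go to Q
Q | _a_[b]ab_   read b → write a, move R, go to P
P | _a_a[a]b_   read a → write _, move R, go to Q
Q | _a_a_[b]_   read b → write a, move R, go to P
P | _a_a_a[_]   read _ → write _, move L, go to H
H | _a_a_[a]_
M halts after 7 transitions.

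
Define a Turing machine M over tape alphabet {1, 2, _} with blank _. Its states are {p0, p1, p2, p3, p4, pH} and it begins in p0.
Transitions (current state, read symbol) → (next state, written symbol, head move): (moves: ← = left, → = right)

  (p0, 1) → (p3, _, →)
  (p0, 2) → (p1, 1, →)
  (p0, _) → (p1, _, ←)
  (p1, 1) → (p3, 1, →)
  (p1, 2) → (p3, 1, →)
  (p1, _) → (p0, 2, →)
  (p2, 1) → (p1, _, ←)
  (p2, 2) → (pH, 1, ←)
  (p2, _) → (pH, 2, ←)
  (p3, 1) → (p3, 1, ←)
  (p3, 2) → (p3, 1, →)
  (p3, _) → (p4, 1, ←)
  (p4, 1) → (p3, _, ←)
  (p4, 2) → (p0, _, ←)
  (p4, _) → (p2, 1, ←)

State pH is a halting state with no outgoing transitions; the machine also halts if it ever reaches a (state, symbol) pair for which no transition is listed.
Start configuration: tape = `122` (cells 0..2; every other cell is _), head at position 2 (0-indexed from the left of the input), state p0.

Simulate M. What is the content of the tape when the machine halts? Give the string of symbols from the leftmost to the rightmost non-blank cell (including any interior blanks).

211111_1

state=p0 head=2 tape=____12[2]__   (p0,2)→(p1,1,→)
state=p1 head=3 tape=____121[_]_   (p1,_)→(p0,2,→)
state=p0 head=4 tape=____1212[_]   (p0,_)→(p1,_,←)
state=p1 head=3 tape=____121[2]_   (p1,2)→(p3,1,→)
state=p3 head=4 tape=____1211[_]   (p3,_)→(p4,1,←)
state=p4 head=3 tape=____121[1]1   (p4,1)→(p3,_,←)
state=p3 head=2 tape=____12[1]_1   (p3,1)→(p3,1,←)
state=p3 head=1 tape=____1[2]1_1   (p3,2)→(p3,1,→)
state=p3 head=2 tape=____11[1]_1   (p3,1)→(p3,1,←)
state=p3 head=1 tape=____1[1]1_1   (p3,1)→(p3,1,←)
state=p3 head=0 tape=____[1]11_1   (p3,1)→(p3,1,←)
state=p3 head=-1 tape=___[_]111_1   (p3,_)→(p4,1,←)
state=p4 head=-2 tape=__[_]1111_1   (p4,_)→(p2,1,←)
state=p2 head=-3 tape=_[_]11111_1   (p2,_)→(pH,2,←)
state=pH head=-4 tape=[_]211111_1
The non-blank tape span at halt is 211111_1.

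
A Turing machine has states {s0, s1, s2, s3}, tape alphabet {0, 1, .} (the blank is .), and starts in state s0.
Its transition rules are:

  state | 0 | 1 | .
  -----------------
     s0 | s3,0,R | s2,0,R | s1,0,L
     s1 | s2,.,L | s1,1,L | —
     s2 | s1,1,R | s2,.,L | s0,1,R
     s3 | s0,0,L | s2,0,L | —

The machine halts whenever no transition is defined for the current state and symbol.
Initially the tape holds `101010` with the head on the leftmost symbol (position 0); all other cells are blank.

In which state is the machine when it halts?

s1

s0 | ..[1]01010   read 1 → write 0, move R, go to s2
s2 | ..0[0]1010   read 0 → write 1, move R, go to s1
s1 | ..01[1]010   read 1 → write 1, move L, go to s1
s1 | ..0[1]1010   read 1 → write 1, move L, go to s1
s1 | ..[0]11010   read 0 → write ., move L, go to s2
s2 | .[.].11010   read . → write 1, move R, go to s0
s0 | .1[.]11010   read . → write 0, move L, go to s1
s1 | .[1]011010   read 1 → write 1, move L, go to s1
s1 | [.]1011010
No transition is defined for (s1, .); M halts in state s1.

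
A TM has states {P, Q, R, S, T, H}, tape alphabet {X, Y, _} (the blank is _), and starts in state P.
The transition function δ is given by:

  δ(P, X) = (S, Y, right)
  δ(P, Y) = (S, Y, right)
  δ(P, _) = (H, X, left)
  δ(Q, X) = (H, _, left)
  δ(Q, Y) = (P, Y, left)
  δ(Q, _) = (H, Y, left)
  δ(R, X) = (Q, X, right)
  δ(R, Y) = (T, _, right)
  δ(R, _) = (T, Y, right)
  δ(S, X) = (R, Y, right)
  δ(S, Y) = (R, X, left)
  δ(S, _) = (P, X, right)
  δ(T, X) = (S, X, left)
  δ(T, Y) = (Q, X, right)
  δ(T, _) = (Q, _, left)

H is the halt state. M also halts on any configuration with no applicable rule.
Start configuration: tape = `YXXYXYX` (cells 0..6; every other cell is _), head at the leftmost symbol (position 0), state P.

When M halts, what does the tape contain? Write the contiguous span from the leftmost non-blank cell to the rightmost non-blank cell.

P | [Y]XXYXYX__   read Y → write Y, move right, go to S
S | Y[X]XYXYX__   read X → write Y, move right, go to R
R | YY[X]YXYX__   read X → write X, move right, go to Q
Q | YYX[Y]XYX__   read Y → write Y, move left, go to P
P | YY[X]YXYX__   read X → write Y, move right, go to S
S | YYY[Y]XYX__   read Y → write X, move left, go to R
R | YY[Y]XXYX__   read Y → write _, move right, go to T
T | YY_[X]XYX__   read X → write X, move left, go to S
S | YY[_]XXYX__   read _ → write X, move right, go to P
P | YYX[X]XYX__   read X → write Y, move right, go to S
S | YYXY[X]YX__   read X → write Y, move right, go to R
R | YYXYY[Y]X__   read Y → write _, move right, go to T
T | YYXYY_[X]__   read X → write X, move left, go to S
S | YYXYY[_]X__   read _ → write X, move right, go to P
P | YYXYYX[X]__   read X → write Y, move right, go to S
S | YYXYYXY[_]_   read _ → write X, move right, go to P
P | YYXYYXYX[_]   read _ → write X, move left, go to H
H | YYXYYXY[X]X
The non-blank tape span at halt is YYXYYXYXX.

YYXYYXYXX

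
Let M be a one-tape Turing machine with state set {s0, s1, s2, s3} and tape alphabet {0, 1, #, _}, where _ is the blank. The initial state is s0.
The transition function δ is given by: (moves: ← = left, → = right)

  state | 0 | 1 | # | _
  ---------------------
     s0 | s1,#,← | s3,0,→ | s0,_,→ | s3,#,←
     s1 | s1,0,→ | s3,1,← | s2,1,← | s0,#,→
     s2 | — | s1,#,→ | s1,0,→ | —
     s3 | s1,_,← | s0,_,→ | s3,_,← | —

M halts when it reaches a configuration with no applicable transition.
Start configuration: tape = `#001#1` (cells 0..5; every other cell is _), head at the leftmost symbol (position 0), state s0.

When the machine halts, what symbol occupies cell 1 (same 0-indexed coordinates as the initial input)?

_

state=s0 head=0 tape=_[#]001#1   (s0,#)→(s0,_,→)
state=s0 head=1 tape=__[0]01#1   (s0,0)→(s1,#,←)
state=s1 head=0 tape=_[_]#01#1   (s1,_)→(s0,#,→)
state=s0 head=1 tape=_#[#]01#1   (s0,#)→(s0,_,→)
state=s0 head=2 tape=_#_[0]1#1   (s0,0)→(s1,#,←)
state=s1 head=1 tape=_#[_]#1#1   (s1,_)→(s0,#,→)
state=s0 head=2 tape=_##[#]1#1   (s0,#)→(s0,_,→)
state=s0 head=3 tape=_##_[1]#1   (s0,1)→(s3,0,→)
state=s3 head=4 tape=_##_0[#]1   (s3,#)→(s3,_,←)
state=s3 head=3 tape=_##_[0]_1   (s3,0)→(s1,_,←)
state=s1 head=2 tape=_##[_]__1   (s1,_)→(s0,#,→)
state=s0 head=3 tape=_###[_]_1   (s0,_)→(s3,#,←)
state=s3 head=2 tape=_##[#]#_1   (s3,#)→(s3,_,←)
state=s3 head=1 tape=_#[#]_#_1   (s3,#)→(s3,_,←)
state=s3 head=0 tape=_[#]__#_1   (s3,#)→(s3,_,←)
state=s3 head=-1 tape=[_]___#_1
Cell 1 holds _ when M halts.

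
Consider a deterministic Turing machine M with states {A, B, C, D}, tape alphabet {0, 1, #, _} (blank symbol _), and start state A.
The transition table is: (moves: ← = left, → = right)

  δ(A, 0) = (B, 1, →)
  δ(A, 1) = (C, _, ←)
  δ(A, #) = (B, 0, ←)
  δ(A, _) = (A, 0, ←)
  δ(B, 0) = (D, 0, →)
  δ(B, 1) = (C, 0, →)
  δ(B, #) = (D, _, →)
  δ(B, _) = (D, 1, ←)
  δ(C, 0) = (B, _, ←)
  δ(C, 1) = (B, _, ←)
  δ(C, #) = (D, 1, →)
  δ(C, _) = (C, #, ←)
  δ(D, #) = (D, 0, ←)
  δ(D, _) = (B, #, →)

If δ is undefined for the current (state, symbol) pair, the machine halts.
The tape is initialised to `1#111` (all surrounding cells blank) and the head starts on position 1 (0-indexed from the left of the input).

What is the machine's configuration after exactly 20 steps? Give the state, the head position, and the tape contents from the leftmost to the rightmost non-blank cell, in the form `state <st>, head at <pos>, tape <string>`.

state=A head=1 tape=1[#]111___   (A,#)→(B,0,←)
state=B head=0 tape=[1]0111___   (B,1)→(C,0,→)
state=C head=1 tape=0[0]111___   (C,0)→(B,_,←)
state=B head=0 tape=[0]_111___   (B,0)→(D,0,→)
state=D head=1 tape=0[_]111___   (D,_)→(B,#,→)
state=B head=2 tape=0#[1]11___   (B,1)→(C,0,→)
state=C head=3 tape=0#0[1]1___   (C,1)→(B,_,←)
state=B head=2 tape=0#[0]_1___   (B,0)→(D,0,→)
state=D head=3 tape=0#0[_]1___   (D,_)→(B,#,→)
state=B head=4 tape=0#0#[1]___   (B,1)→(C,0,→)
state=C head=5 tape=0#0#0[_]__   (C,_)→(C,#,←)
state=C head=4 tape=0#0#[0]#__   (C,0)→(B,_,←)
state=B head=3 tape=0#0[#]_#__   (B,#)→(D,_,→)
state=D head=4 tape=0#0_[_]#__   (D,_)→(B,#,→)
state=B head=5 tape=0#0_#[#]__   (B,#)→(D,_,→)
state=D head=6 tape=0#0_#_[_]_   (D,_)→(B,#,→)
state=B head=7 tape=0#0_#_#[_]   (B,_)→(D,1,←)
state=D head=6 tape=0#0_#_[#]1   (D,#)→(D,0,←)
state=D head=5 tape=0#0_#[_]01   (D,_)→(B,#,→)
state=B head=6 tape=0#0_##[0]1   (B,0)→(D,0,→)
state=D head=7 tape=0#0_##0[1]
After 20 steps: state D, head at 7, tape 0#0_##01.

state D, head at 7, tape 0#0_##01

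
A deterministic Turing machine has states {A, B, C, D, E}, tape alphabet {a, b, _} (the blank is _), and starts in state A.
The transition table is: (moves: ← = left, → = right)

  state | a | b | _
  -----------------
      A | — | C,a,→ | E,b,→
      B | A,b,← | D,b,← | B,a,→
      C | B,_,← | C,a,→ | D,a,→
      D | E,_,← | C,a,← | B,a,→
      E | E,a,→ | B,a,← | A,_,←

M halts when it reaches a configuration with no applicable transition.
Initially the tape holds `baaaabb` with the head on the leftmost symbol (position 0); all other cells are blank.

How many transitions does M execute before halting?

19

A | ____[b]aaaabb   read b → write a, move →, go to C
C | ____a[a]aaabb   read a → write _, move ←, go to B
B | ____[a]_aaabb   read a → write b, move ←, go to A
A | ___[_]b_aaabb   read _ → write b, move →, go to E
E | ___b[b]_aaabb   read b → write a, move ←, go to B
B | ___[b]a_aaabb   read b → write b, move ←, go to D
D | __[_]ba_aaabb   read _ → write a, move →, go to B
B | __a[b]a_aaabb   read b → write b, move ←, go to D
D | __[a]ba_aaabb   read a → write _, move ←, go to E
E | _[_]_ba_aaabb   read _ → write _, move ←, go to A
A | [_]__ba_aaabb   read _ → write b, move →, go to E
E | b[_]_ba_aaabb   read _ → write _, move ←, go to A
A | [b]__ba_aaabb   read b → write a, move →, go to C
C | a[_]_ba_aaabb   read _ → write a, move →, go to D
D | aa[_]ba_aaabb   read _ → write a, move →, go to B
B | aaa[b]a_aaabb   read b → write b, move ←, go to D
D | aa[a]ba_aaabb   read a → write _, move ←, go to E
E | a[a]_ba_aaabb   read a → write a, move →, go to E
E | aa[_]ba_aaabb   read _ → write _, move ←, go to A
A | a[a]_ba_aaabb
M halts after 19 transitions.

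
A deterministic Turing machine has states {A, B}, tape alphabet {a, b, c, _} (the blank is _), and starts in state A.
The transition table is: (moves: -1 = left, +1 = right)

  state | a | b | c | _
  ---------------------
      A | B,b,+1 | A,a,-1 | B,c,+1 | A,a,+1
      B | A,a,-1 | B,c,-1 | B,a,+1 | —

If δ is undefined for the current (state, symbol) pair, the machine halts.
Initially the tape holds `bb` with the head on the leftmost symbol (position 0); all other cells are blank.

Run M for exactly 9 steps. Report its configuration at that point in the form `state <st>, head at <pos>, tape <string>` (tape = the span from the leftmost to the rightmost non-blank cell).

state B, head at 1, tape abac

A | __[b]b   read b → write a, move -1, go to A
A | _[_]ab   read _ → write a, move +1, go to A
A | _a[a]b   read a → write b, move +1, go to B
B | _ab[b]   read b → write c, move -1, go to B
B | _a[b]c   read b → write c, move -1, go to B
B | _[a]cc   read a → write a, move -1, go to A
A | [_]acc   read _ → write a, move +1, go to A
A | a[a]cc   read a → write b, move +1, go to B
B | ab[c]c   read c → write a, move +1, go to B
B | aba[c]
After 9 steps: state B, head at 1, tape abac.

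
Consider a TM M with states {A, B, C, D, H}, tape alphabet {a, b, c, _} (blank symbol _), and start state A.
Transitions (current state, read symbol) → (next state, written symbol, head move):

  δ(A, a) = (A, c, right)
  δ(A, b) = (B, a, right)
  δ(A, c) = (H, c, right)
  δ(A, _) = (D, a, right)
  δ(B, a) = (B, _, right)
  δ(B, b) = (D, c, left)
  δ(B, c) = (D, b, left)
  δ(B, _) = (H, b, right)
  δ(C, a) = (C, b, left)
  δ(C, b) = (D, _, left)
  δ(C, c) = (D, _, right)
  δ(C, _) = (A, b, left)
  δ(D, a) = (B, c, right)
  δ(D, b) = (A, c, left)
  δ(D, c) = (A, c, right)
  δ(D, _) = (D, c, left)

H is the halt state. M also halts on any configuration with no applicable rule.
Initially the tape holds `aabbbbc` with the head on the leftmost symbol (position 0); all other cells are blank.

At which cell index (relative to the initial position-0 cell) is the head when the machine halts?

A | [a]abbbbc_   read a → write c, move right, go to A
A | c[a]bbbbc_   read a → write c, move right, go to A
A | cc[b]bbbc_   read b → write a, move right, go to B
B | cca[b]bbc_   read b → write c, move left, go to D
D | cc[a]cbbc_   read a → write c, move right, go to B
B | ccc[c]bbc_   read c → write b, move left, go to D
D | cc[c]bbbc_   read c → write c, move right, go to A
A | ccc[b]bbc_   read b → write a, move right, go to B
B | ccca[b]bc_   read b → write c, move left, go to D
D | ccc[a]cbc_   read a → write c, move right, go to B
B | cccc[c]bc_   read c → write b, move left, go to D
D | ccc[c]bbc_   read c → write c, move right, go to A
A | cccc[b]bc_   read b → write a, move right, go to B
B | cccca[b]c_   read b → write c, move left, go to D
D | cccc[a]cc_   read a → write c, move right, go to B
B | ccccc[c]c_   read c → write b, move left, go to D
D | cccc[c]bc_   read c → write c, move right, go to A
A | ccccc[b]c_   read b → write a, move right, go to B
B | ccccca[c]_   read c → write b, move left, go to D
D | ccccc[a]b_   read a → write c, move right, go to B
B | cccccc[b]_   read b → write c, move left, go to D
D | ccccc[c]c_   read c → write c, move right, go to A
A | cccccc[c]_   read c → write c, move right, go to H
H | ccccccc[_]
At halt the head is at cell 7.

7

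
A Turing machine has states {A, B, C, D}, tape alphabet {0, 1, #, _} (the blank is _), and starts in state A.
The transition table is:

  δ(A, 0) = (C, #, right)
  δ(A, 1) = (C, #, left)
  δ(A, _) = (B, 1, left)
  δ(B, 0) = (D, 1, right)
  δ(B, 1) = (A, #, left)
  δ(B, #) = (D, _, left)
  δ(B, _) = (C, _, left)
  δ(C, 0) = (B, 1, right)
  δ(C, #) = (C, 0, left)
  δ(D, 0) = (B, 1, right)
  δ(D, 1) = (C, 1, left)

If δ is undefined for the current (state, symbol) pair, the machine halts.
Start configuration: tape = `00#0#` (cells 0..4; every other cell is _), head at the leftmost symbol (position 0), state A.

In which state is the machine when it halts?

A | _[0]0#0#   read 0 → write #, move right, go to C
C | _#[0]#0#   read 0 → write 1, move right, go to B
B | _#1[#]0#   read # → write _, move left, go to D
D | _#[1]_0#   read 1 → write 1, move left, go to C
C | _[#]1_0#   read # → write 0, move left, go to C
C | [_]01_0#
No transition is defined for (C, _); M halts in state C.

C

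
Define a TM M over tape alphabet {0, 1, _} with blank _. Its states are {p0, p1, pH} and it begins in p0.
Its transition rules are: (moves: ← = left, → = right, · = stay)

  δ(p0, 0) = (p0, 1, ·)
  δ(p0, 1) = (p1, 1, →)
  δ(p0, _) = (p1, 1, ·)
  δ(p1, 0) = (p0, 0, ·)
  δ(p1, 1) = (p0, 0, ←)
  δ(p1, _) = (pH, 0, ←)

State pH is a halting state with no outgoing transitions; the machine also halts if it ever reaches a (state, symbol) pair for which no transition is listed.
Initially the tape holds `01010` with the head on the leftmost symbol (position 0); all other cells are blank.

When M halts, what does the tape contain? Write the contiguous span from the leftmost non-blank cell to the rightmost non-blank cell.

state=p0 head=0 tape=[0]1010_   (p0,0)→(p0,1,·)
state=p0 head=0 tape=[1]1010_   (p0,1)→(p1,1,→)
state=p1 head=1 tape=1[1]010_   (p1,1)→(p0,0,←)
state=p0 head=0 tape=[1]0010_   (p0,1)→(p1,1,→)
state=p1 head=1 tape=1[0]010_   (p1,0)→(p0,0,·)
state=p0 head=1 tape=1[0]010_   (p0,0)→(p0,1,·)
state=p0 head=1 tape=1[1]010_   (p0,1)→(p1,1,→)
state=p1 head=2 tape=11[0]10_   (p1,0)→(p0,0,·)
state=p0 head=2 tape=11[0]10_   (p0,0)→(p0,1,·)
state=p0 head=2 tape=11[1]10_   (p0,1)→(p1,1,→)
state=p1 head=3 tape=111[1]0_   (p1,1)→(p0,0,←)
state=p0 head=2 tape=11[1]00_   (p0,1)→(p1,1,→)
state=p1 head=3 tape=111[0]0_   (p1,0)→(p0,0,·)
state=p0 head=3 tape=111[0]0_   (p0,0)→(p0,1,·)
state=p0 head=3 tape=111[1]0_   (p0,1)→(p1,1,→)
state=p1 head=4 tape=1111[0]_   (p1,0)→(p0,0,·)
state=p0 head=4 tape=1111[0]_   (p0,0)→(p0,1,·)
state=p0 head=4 tape=1111[1]_   (p0,1)→(p1,1,→)
state=p1 head=5 tape=11111[_]   (p1,_)→(pH,0,←)
state=pH head=4 tape=1111[1]0
The non-blank tape span at halt is 111110.

111110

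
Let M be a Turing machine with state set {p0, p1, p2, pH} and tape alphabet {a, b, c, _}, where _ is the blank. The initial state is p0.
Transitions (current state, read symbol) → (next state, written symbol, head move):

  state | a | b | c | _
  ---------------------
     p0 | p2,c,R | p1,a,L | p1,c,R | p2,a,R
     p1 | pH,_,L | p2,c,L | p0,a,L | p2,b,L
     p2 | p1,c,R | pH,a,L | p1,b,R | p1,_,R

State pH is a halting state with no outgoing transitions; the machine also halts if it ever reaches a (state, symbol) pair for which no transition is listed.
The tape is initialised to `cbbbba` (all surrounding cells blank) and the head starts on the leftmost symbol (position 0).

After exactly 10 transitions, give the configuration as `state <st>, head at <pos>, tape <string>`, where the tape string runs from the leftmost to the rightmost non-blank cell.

state p0, head at -2, tape aaabbba

state=p0 head=0 tape=__[c]bbbba   (p0,c)→(p1,c,R)
state=p1 head=1 tape=__c[b]bbba   (p1,b)→(p2,c,L)
state=p2 head=0 tape=__[c]cbbba   (p2,c)→(p1,b,R)
state=p1 head=1 tape=__b[c]bbba   (p1,c)→(p0,a,L)
state=p0 head=0 tape=__[b]abbba   (p0,b)→(p1,a,L)
state=p1 head=-1 tape=_[_]aabbba   (p1,_)→(p2,b,L)
state=p2 head=-2 tape=[_]baabbba   (p2,_)→(p1,_,R)
state=p1 head=-1 tape=_[b]aabbba   (p1,b)→(p2,c,L)
state=p2 head=-2 tape=[_]caabbba   (p2,_)→(p1,_,R)
state=p1 head=-1 tape=_[c]aabbba   (p1,c)→(p0,a,L)
state=p0 head=-2 tape=[_]aaabbba
After 10 steps: state p0, head at -2, tape aaabbba.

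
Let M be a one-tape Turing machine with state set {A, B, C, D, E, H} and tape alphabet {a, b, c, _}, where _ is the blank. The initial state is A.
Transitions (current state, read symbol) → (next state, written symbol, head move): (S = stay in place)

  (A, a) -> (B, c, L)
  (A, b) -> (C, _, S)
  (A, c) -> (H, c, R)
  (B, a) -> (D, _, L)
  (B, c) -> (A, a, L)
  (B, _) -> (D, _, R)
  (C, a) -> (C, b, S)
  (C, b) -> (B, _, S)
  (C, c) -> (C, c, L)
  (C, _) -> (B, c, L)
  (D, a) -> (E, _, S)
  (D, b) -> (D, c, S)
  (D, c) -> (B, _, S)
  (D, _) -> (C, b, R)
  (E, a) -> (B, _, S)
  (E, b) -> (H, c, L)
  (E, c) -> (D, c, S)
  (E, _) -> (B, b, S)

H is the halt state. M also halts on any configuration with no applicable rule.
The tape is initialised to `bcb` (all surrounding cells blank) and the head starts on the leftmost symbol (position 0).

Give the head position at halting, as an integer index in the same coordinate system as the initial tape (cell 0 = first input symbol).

state=A head=0 tape=_[b]cb__   (A,b)→(C,_,S)
state=C head=0 tape=_[_]cb__   (C,_)→(B,c,L)
state=B head=-1 tape=[_]ccb__   (B,_)→(D,_,R)
state=D head=0 tape=_[c]cb__   (D,c)→(B,_,S)
state=B head=0 tape=_[_]cb__   (B,_)→(D,_,R)
state=D head=1 tape=__[c]b__   (D,c)→(B,_,S)
state=B head=1 tape=__[_]b__   (B,_)→(D,_,R)
state=D head=2 tape=___[b]__   (D,b)→(D,c,S)
state=D head=2 tape=___[c]__   (D,c)→(B,_,S)
state=B head=2 tape=___[_]__   (B,_)→(D,_,R)
state=D head=3 tape=____[_]_   (D,_)→(C,b,R)
state=C head=4 tape=____b[_]   (C,_)→(B,c,L)
state=B head=3 tape=____[b]c
At halt the head is at cell 3.

3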